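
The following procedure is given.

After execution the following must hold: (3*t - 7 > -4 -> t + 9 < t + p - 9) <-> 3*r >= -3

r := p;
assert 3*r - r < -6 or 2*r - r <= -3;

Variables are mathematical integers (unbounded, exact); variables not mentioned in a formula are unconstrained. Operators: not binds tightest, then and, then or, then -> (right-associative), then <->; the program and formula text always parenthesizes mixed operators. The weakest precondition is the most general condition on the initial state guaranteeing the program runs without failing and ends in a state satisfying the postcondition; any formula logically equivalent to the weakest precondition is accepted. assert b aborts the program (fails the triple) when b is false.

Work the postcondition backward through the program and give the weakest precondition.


Working backward. After the program, the postcondition (3*t - 7 > -4 -> t + 9 < t + p - 9) <-> 3*r >= -3 must hold; in canonical form it is (3*t > 3 -> p > 18) <-> 3*r >= -3.
Before assert 3*r - r < -6 or 2*r - r <= -3: (2*r < -6 or r <= -3) and ((3*t > 3 -> p > 18) <-> 3*r >= -3)
Before r := p: (2*p < -6 or p <= -3) and ((3*t > 3 -> p > 18) <-> 3*p >= -3)
Answer: WP = (2*p < -6 or p <= -3) and ((3*t > 3 -> p > 18) <-> 3*p >= -3)


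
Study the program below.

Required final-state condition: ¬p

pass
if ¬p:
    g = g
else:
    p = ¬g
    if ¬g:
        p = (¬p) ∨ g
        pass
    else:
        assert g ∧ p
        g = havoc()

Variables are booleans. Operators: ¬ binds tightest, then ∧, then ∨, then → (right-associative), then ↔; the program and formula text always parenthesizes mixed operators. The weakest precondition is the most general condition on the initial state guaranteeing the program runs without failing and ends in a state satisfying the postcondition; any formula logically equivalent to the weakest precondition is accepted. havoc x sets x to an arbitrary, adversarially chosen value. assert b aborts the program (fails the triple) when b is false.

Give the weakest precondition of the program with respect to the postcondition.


Working backward. After the program, ¬p must hold.
Then branch requires ¬p; else branch requires ¬g.
Before the if: p → (¬g)
Before skip: p → (¬g)
Answer: WP = p → (¬g)


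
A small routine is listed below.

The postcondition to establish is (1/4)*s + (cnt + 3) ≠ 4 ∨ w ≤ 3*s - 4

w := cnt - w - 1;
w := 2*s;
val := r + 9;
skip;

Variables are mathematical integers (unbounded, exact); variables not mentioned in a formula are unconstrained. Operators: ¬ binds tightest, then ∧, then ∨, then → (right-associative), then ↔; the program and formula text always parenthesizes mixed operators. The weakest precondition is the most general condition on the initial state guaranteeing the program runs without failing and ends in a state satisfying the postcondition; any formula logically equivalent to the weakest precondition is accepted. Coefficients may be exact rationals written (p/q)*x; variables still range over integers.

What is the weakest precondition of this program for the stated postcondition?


Working backward. After the program, the postcondition (1/4)*s + (cnt + 3) ≠ 4 ∨ w ≤ 3*s - 4 must hold; in canonical form it is cnt + (1/4)*s ≠ 1 ∨ w ≤ 3*s - 4.
Before skip: cnt + (1/4)*s ≠ 1 ∨ w ≤ 3*s - 4
Before val := r + 9: cnt + (1/4)*s ≠ 1 ∨ w ≤ 3*s - 4
Before w := 2*s: cnt + (1/4)*s ≠ 1 ∨ s ≥ 4
Before w := cnt - w - 1: cnt + (1/4)*s ≠ 1 ∨ s ≥ 4
Answer: WP = cnt + (1/4)*s ≠ 1 ∨ s ≥ 4


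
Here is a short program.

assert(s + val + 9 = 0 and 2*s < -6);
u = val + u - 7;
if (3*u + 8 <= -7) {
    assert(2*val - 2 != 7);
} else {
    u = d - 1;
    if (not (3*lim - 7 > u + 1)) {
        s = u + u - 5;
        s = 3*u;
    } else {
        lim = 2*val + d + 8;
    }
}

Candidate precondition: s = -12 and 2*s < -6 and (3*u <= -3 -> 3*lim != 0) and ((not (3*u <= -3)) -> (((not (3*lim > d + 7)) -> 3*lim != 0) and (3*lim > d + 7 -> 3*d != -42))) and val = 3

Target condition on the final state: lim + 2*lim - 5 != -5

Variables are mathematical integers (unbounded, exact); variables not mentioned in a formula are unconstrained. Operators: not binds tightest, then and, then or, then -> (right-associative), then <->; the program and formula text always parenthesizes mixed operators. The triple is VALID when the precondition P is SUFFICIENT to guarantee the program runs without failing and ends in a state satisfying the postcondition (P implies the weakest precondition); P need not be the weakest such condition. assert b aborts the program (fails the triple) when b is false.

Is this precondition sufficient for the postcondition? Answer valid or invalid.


Working backward. After the program, the postcondition lim + 2*lim - 5 != -5 must hold; in canonical form it is 3*lim != 0.
Then branch requires 2*val != 9 and 3*lim != 0; else branch requires ((not (3*lim > d + 7)) -> 3*lim != 0) and (3*lim > d + 7 -> 3*d + 6*val != -24).
Before the if: (3*u <= -15 -> (2*val != 9 and 3*lim != 0)) and ((not (3*u <= -15)) -> (((not (3*lim > d + 7)) -> 3*lim != 0) and (3*lim > d + 7 -> 3*d + 6*val != -24)))
Before u := val + u - 7: (3*u + 3*val <= 6 -> (2*val != 9 and 3*lim != 0)) and ((not (3*u + 3*val <= 6)) -> (((not (3*lim > d + 7)) -> 3*lim != 0) and (3*lim > d + 7 -> 3*d + 6*val != -24)))
Before assert s + val + 9 = 0 and 2*s < -6: s + val = -9 and 2*s < -6 and (3*u + 3*val <= 6 -> (2*val != 9 and 3*lim != 0)) and ((not (3*u + 3*val <= 6)) -> (((not (3*lim > d + 7)) -> 3*lim != 0) and (3*lim > d + 7 -> 3*d + 6*val != -24)))
The weakest precondition is s + val = -9 and 2*s < -6 and (3*u + 3*val <= 6 -> (2*val != 9 and 3*lim != 0)) and ((not (3*u + 3*val <= 6)) -> (((not (3*lim > d + 7)) -> 3*lim != 0) and (3*lim > d + 7 -> 3*d + 6*val != -24))).
Check whether s = -12 and 2*s < -6 and (3*u <= -3 -> 3*lim != 0) and ((not (3*u <= -3)) -> (((not (3*lim > d + 7)) -> 3*lim != 0) and (3*lim > d + 7 -> 3*d != -42))) and val = 3 implies it.
Every state satisfying the precondition satisfies the weakest precondition: the implication holds.
Answer: valid


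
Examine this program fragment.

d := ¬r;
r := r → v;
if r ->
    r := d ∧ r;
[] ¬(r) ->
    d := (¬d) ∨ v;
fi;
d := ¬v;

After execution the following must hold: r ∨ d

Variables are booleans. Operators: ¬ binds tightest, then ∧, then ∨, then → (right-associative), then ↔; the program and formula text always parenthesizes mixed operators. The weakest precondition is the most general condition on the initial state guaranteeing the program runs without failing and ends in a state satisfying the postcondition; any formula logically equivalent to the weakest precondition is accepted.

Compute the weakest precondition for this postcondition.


Working backward. After the program, r ∨ d must hold.
Before d := ¬v: r ∨ (¬v)
Then branch requires (d ∧ r) ∨ (¬v); else branch requires r ∨ (¬v).
Before the if: (r → ((d ∧ r) ∨ (¬v))) ∧ ((¬r) → (r ∨ (¬v)))
Before r := r → v: ((r → v) → ((d ∧ (r → v)) ∨ (¬v))) ∧ ((¬(r → v)) → ((r → v) ∨ (¬v)))
Before d := ¬r: ((r → v) → (((¬r) ∧ (r → v)) ∨ (¬v))) ∧ ((¬(r → v)) → ((r → v) ∨ (¬v)))
Answer: WP = ((r → v) → (((¬r) ∧ (r → v)) ∨ (¬v))) ∧ ((¬(r → v)) → ((r → v) ∨ (¬v)))


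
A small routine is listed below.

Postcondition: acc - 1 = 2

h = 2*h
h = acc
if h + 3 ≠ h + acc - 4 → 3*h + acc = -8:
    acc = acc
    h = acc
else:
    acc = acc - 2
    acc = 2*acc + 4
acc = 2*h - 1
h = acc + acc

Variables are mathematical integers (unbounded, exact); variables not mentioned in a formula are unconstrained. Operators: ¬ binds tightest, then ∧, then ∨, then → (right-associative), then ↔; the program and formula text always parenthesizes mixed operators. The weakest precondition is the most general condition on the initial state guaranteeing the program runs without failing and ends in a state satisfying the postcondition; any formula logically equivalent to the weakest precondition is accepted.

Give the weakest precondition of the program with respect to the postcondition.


Working backward. After the program, the postcondition acc - 1 = 2 must hold; in canonical form it is acc = 3.
Before h := acc + acc: acc = 3
Before acc := 2*h - 1: 2*h = 4
Then branch requires 2*acc = 4; else branch requires 2*h = 4.
Before the if: ((acc ≠ 7 → acc + 3*h = -8) → 2*acc = 4) ∧ ((¬(acc ≠ 7 → acc + 3*h = -8)) → 2*h = 4)
Before h := acc: ((acc ≠ 7 → 4*acc = -8) → 2*acc = 4) ∧ ((¬(acc ≠ 7 → 4*acc = -8)) → 2*acc = 4)
Before h := 2*h: ((acc ≠ 7 → 4*acc = -8) → 2*acc = 4) ∧ ((¬(acc ≠ 7 → 4*acc = -8)) → 2*acc = 4)
Answer: WP = ((acc ≠ 7 → 4*acc = -8) → 2*acc = 4) ∧ ((¬(acc ≠ 7 → 4*acc = -8)) → 2*acc = 4)


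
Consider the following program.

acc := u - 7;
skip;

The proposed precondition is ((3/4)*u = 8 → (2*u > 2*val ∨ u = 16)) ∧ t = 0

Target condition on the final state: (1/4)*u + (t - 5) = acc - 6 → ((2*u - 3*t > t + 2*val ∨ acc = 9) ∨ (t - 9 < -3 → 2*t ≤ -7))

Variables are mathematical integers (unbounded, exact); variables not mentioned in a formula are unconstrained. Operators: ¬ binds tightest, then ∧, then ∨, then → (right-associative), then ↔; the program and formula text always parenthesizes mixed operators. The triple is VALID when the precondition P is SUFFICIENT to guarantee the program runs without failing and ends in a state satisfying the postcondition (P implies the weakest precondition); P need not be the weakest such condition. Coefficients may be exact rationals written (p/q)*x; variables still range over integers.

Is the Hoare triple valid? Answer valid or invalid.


Working backward. After the program, the postcondition (1/4)*u + (t - 5) = acc - 6 → ((2*u - 3*t > t + 2*val ∨ acc = 9) ∨ (t - 9 < -3 → 2*t ≤ -7)) must hold; in canonical form it is t + (1/4)*u = acc - 1 → (2*u > 4*t + 2*val ∨ acc = 9 ∨ (t < 6 → 2*t ≤ -7)).
Before skip: t + (1/4)*u = acc - 1 → (2*u > 4*t + 2*val ∨ acc = 9 ∨ (t < 6 → 2*t ≤ -7))
Before acc := u - 7: t = (3/4)*u - 8 → (2*u > 4*t + 2*val ∨ u = 16 ∨ (t < 6 → 2*t ≤ -7))
The weakest precondition is t = (3/4)*u - 8 → (2*u > 4*t + 2*val ∨ u = 16 ∨ (t < 6 → 2*t ≤ -7)).
Check whether ((3/4)*u = 8 → (2*u > 2*val ∨ u = 16)) ∧ t = 0 implies it.
Every state satisfying the precondition satisfies the weakest precondition: the implication holds.
Answer: valid


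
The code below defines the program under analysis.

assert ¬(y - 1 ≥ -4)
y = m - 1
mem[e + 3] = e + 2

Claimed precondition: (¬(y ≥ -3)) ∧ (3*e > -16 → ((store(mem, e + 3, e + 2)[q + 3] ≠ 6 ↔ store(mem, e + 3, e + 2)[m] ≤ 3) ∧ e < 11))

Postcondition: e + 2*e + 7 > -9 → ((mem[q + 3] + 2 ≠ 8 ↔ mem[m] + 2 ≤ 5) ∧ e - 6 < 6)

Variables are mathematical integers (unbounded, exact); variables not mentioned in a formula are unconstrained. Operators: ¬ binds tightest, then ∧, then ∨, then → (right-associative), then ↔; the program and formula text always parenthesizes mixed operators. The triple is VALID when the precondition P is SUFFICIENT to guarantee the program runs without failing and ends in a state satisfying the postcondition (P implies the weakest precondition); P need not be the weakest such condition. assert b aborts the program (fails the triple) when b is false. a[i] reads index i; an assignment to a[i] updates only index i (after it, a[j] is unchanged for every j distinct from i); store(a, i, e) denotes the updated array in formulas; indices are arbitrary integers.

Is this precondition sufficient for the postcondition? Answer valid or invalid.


Working backward. After the program, the postcondition e + 2*e + 7 > -9 → ((mem[q + 3] + 2 ≠ 8 ↔ mem[m] + 2 ≤ 5) ∧ e - 6 < 6) must hold; in canonical form it is 3*e > -16 → ((mem[q + 3] ≠ 6 ↔ mem[m] ≤ 3) ∧ e < 12).
Before mem[e + 3] := e + 2: 3*e > -16 → ((store(mem, e + 3, e + 2)[q + 3] ≠ 6 ↔ store(mem, e + 3, e + 2)[m] ≤ 3) ∧ e < 12)
Before y := m - 1: 3*e > -16 → ((store(mem, e + 3, e + 2)[q + 3] ≠ 6 ↔ store(mem, e + 3, e + 2)[m] ≤ 3) ∧ e < 12)
Before assert ¬(y - 1 ≥ -4): (¬(y ≥ -3)) ∧ (3*e > -16 → ((store(mem, e + 3, e + 2)[q + 3] ≠ 6 ↔ store(mem, e + 3, e + 2)[m] ≤ 3) ∧ e < 12))
The weakest precondition is (¬(y ≥ -3)) ∧ (3*e > -16 → ((store(mem, e + 3, e + 2)[q + 3] ≠ 6 ↔ store(mem, e + 3, e + 2)[m] ≤ 3) ∧ e < 12)).
Check whether (¬(y ≥ -3)) ∧ (3*e > -16 → ((store(mem, e + 3, e + 2)[q + 3] ≠ 6 ↔ store(mem, e + 3, e + 2)[m] ≤ 3) ∧ e < 11)) implies it.
Every state satisfying the precondition satisfies the weakest precondition: the implication holds.
Answer: valid


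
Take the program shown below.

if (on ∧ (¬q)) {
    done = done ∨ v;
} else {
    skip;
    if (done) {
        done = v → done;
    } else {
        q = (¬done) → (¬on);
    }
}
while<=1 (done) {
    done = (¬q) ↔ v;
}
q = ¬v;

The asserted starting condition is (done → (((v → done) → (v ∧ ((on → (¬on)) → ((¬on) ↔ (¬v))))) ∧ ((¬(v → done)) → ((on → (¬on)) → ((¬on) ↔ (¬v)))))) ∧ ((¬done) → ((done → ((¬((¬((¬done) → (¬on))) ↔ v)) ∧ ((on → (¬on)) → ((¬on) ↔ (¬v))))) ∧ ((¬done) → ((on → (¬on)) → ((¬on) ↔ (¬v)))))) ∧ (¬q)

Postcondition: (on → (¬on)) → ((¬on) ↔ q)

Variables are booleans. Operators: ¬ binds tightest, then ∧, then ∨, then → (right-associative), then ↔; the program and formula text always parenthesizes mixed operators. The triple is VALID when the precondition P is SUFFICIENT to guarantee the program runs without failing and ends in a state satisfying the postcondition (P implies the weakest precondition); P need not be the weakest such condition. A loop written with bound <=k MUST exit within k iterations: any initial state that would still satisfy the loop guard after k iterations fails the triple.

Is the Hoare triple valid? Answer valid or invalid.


Working backward. After the program, (on → (¬on)) → ((¬on) ↔ q) must hold.
Before q := ¬v: (on → (¬on)) → ((¬on) ↔ (¬v))
Before the loop (bound <=1), unroll the exhaustion recursion (WP_0 = exit-now case; WP_j = one more guarded iteration, up to j = 1):
  WP_0: (¬done) ∧ ((on → (¬on)) → ((¬on) ↔ (¬v)))
  WP_1: (done → ((¬((¬q) ↔ v)) ∧ ((on → (¬on)) → ((¬on) ↔ (¬v))))) ∧ ((¬done) → ((on → (¬on)) → ((¬on) ↔ (¬v))))
So before the loop: (done → ((¬((¬q) ↔ v)) ∧ ((on → (¬on)) → ((¬on) ↔ (¬v))))) ∧ ((¬done) → ((on → (¬on)) → ((¬on) ↔ (¬v))))
Then branch requires ((done ∨ v) → ((¬((¬q) ↔ v)) ∧ ((on → (¬on)) → ((¬on) ↔ (¬v))))) ∧ ((¬(done ∨ v)) → ((on → (¬on)) → ((¬on) ↔ (¬v)))); else branch requires (done → (((v → done) → ((¬((¬q) ↔ v)) ∧ ((on → (¬on)) → ((¬on) ↔ (¬v))))) ∧ ((¬(v → done)) → ((on → (¬on)) → ((¬on) ↔ (¬v)))))) ∧ ((¬done) → ((done → ((¬((¬((¬done) → (¬on))) ↔ v)) ∧ ((on → (¬on)) → ((¬on) ↔ (¬v))))) ∧ ((¬done) → ((on → (¬on)) → ((¬on) ↔ (¬v)))))).
Before the if: ((on ∧ (¬q)) → (((done ∨ v) → ((¬((¬q) ↔ v)) ∧ ((on → (¬on)) → ((¬on) ↔ (¬v))))) ∧ ((¬(done ∨ v)) → ((on → (¬on)) → ((¬on) ↔ (¬v)))))) ∧ ((¬(on ∧ (¬q))) → ((done → (((v → done) → ((¬((¬q) ↔ v)) ∧ ((on → (¬on)) → ((¬on) ↔ (¬v))))) ∧ ((¬(v → done)) → ((on → (¬on)) → ((¬on) ↔ (¬v)))))) ∧ ((¬done) → ((done → ((¬((¬((¬done) → (¬on))) ↔ v)) ∧ ((on → (¬on)) → ((¬on) ↔ (¬v))))) ∧ ((¬done) → ((on → (¬on)) → ((¬on) ↔ (¬v))))))))
The weakest precondition is ((on ∧ (¬q)) → (((done ∨ v) → ((¬((¬q) ↔ v)) ∧ ((on → (¬on)) → ((¬on) ↔ (¬v))))) ∧ ((¬(done ∨ v)) → ((on → (¬on)) → ((¬on) ↔ (¬v)))))) ∧ ((¬(on ∧ (¬q))) → ((done → (((v → done) → ((¬((¬q) ↔ v)) ∧ ((on → (¬on)) → ((¬on) ↔ (¬v))))) ∧ ((¬(v → done)) → ((on → (¬on)) → ((¬on) ↔ (¬v)))))) ∧ ((¬done) → ((done → ((¬((¬((¬done) → (¬on))) ↔ v)) ∧ ((on → (¬on)) → ((¬on) ↔ (¬v))))) ∧ ((¬done) → ((on → (¬on)) → ((¬on) ↔ (¬v)))))))).
Check whether (done → (((v → done) → (v ∧ ((on → (¬on)) → ((¬on) ↔ (¬v))))) ∧ ((¬(v → done)) → ((on → (¬on)) → ((¬on) ↔ (¬v)))))) ∧ ((¬done) → ((done → ((¬((¬((¬done) → (¬on))) ↔ v)) ∧ ((on → (¬on)) → ((¬on) ↔ (¬v))))) ∧ ((¬done) → ((on → (¬on)) → ((¬on) ↔ (¬v)))))) ∧ (¬q) implies it.
Countermodel: at the initial state done = false, on = true, q = false, v = true, the precondition holds but the weakest precondition fails.
Answer: invalid


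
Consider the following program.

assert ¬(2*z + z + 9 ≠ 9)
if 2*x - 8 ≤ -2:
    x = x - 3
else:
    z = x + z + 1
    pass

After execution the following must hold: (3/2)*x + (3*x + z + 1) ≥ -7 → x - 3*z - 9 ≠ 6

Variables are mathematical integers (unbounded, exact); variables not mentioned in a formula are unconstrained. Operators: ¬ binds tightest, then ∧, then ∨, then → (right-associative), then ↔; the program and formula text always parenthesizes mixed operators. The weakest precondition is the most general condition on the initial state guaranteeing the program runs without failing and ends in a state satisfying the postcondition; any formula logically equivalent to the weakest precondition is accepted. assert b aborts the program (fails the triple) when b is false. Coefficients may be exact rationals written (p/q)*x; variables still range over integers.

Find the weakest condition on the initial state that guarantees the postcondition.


Working backward. After the program, the postcondition (3/2)*x + (3*x + z + 1) ≥ -7 → x - 3*z - 9 ≠ 6 must hold; in canonical form it is (9/2)*x + z ≥ -8 → x ≠ 3*z + 15.
Then branch requires (9/2)*x + z ≥ 11/2 → x ≠ 3*z + 18; else branch requires (11/2)*x + z ≥ -9 → 2*x + 3*z ≠ -18.
Before the if: (2*x ≤ 6 → ((9/2)*x + z ≥ 11/2 → x ≠ 3*z + 18)) ∧ ((¬(2*x ≤ 6)) → ((11/2)*x + z ≥ -9 → 2*x + 3*z ≠ -18))
Before assert ¬(2*z + z + 9 ≠ 9): (¬(3*z ≠ 0)) ∧ (2*x ≤ 6 → ((9/2)*x + z ≥ 11/2 → x ≠ 3*z + 18)) ∧ ((¬(2*x ≤ 6)) → ((11/2)*x + z ≥ -9 → 2*x + 3*z ≠ -18))
Answer: WP = (¬(3*z ≠ 0)) ∧ (2*x ≤ 6 → ((9/2)*x + z ≥ 11/2 → x ≠ 3*z + 18)) ∧ ((¬(2*x ≤ 6)) → ((11/2)*x + z ≥ -9 → 2*x + 3*z ≠ -18))


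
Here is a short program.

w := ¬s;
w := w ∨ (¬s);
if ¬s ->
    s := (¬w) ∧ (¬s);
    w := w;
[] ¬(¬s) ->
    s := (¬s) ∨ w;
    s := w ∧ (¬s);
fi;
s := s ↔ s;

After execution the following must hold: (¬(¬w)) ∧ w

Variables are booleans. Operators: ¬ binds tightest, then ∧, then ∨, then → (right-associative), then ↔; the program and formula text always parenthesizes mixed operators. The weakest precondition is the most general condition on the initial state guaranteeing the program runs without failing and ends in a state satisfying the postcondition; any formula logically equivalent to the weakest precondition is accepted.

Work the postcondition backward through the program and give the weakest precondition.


Working backward. After the program, the postcondition (¬(¬w)) ∧ w must hold; in canonical form it is w.
Before s := s ↔ s: w
Then branch requires w; else branch requires w.
Before the if: ((¬s) → w) ∧ (s → w)
Before w := w ∨ (¬s): ((¬s) → (w ∨ (¬s))) ∧ (s → (w ∨ (¬s)))
Before w := ¬s: s → (¬s)
Answer: WP = s → (¬s)


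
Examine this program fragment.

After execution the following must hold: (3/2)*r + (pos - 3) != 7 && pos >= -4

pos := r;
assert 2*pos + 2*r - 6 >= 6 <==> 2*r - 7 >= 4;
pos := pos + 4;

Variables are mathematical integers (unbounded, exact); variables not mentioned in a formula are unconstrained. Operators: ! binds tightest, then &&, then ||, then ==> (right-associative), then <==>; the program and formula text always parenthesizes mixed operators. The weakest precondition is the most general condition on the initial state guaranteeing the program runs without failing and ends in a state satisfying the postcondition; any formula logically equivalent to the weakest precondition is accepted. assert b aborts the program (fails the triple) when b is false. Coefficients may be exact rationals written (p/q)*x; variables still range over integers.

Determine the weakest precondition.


Working backward. After the program, the postcondition (3/2)*r + (pos - 3) != 7 && pos >= -4 must hold; in canonical form it is pos + (3/2)*r != 10 && pos >= -4.
Before pos := pos + 4: pos + (3/2)*r != 6 && pos >= -8
Before assert 2*pos + 2*r - 6 >= 6 <==> 2*r - 7 >= 4: (2*pos + 2*r >= 12 <==> 2*r >= 11) && pos + (3/2)*r != 6 && pos >= -8
Before pos := r: (4*r >= 12 <==> 2*r >= 11) && (5/2)*r != 6 && r >= -8
Answer: WP = (4*r >= 12 <==> 2*r >= 11) && (5/2)*r != 6 && r >= -8


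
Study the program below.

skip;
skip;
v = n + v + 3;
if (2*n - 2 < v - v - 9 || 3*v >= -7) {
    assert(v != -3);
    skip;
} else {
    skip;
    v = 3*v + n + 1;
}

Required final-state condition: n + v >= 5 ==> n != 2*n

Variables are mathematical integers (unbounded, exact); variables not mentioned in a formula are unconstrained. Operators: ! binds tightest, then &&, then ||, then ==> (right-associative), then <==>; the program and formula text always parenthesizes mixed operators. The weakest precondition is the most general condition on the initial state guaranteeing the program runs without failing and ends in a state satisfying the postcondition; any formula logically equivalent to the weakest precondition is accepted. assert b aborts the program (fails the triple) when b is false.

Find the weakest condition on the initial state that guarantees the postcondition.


Working backward. After the program, the postcondition n + v >= 5 ==> n != 2*n must hold; in canonical form it is n + v >= 5 ==> n != 0.
Then branch requires v != -3 && (n + v >= 5 ==> n != 0); else branch requires 2*n + 3*v >= 4 ==> n != 0.
Before the if: ((2*n < -7 || 3*v >= -7) ==> (v != -3 && (n + v >= 5 ==> n != 0))) && ((!(2*n < -7 || 3*v >= -7)) ==> (2*n + 3*v >= 4 ==> n != 0))
Before v := n + v + 3: ((2*n < -7 || 3*n + 3*v >= -16) ==> (n + v != -6 && (2*n + v >= 2 ==> n != 0))) && ((!(2*n < -7 || 3*n + 3*v >= -16)) ==> (5*n + 3*v >= -5 ==> n != 0))
Before skip: ((2*n < -7 || 3*n + 3*v >= -16) ==> (n + v != -6 && (2*n + v >= 2 ==> n != 0))) && ((!(2*n < -7 || 3*n + 3*v >= -16)) ==> (5*n + 3*v >= -5 ==> n != 0))
Before skip: ((2*n < -7 || 3*n + 3*v >= -16) ==> (n + v != -6 && (2*n + v >= 2 ==> n != 0))) && ((!(2*n < -7 || 3*n + 3*v >= -16)) ==> (5*n + 3*v >= -5 ==> n != 0))
Answer: WP = ((2*n < -7 || 3*n + 3*v >= -16) ==> (n + v != -6 && (2*n + v >= 2 ==> n != 0))) && ((!(2*n < -7 || 3*n + 3*v >= -16)) ==> (5*n + 3*v >= -5 ==> n != 0))


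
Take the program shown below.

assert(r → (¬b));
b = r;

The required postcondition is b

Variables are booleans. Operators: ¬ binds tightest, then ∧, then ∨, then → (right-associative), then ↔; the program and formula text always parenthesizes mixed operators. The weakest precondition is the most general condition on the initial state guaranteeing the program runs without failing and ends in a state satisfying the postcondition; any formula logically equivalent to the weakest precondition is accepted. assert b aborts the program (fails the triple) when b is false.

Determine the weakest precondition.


Working backward. After the program, b must hold.
Before b := r: r
Before assert r → (¬b): (r → (¬b)) ∧ r
Answer: WP = (r → (¬b)) ∧ r


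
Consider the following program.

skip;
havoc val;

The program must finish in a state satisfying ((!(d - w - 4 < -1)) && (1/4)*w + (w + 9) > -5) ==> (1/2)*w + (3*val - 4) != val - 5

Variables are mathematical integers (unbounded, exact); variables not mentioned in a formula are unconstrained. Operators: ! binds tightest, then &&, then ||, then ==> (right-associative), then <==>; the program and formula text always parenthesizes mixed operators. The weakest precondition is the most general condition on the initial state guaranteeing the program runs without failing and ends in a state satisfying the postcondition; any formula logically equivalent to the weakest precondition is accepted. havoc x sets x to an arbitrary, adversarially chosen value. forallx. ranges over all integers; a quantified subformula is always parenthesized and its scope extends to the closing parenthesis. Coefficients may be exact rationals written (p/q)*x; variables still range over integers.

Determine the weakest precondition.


Working backward. After the program, the postcondition ((!(d - w - 4 < -1)) && (1/4)*w + (w + 9) > -5) ==> (1/2)*w + (3*val - 4) != val - 5 must hold; in canonical form it is ((!(d < w + 3)) && (5/4)*w > -14) ==> 2*val + (1/2)*w != -1.
Before havoc val: forall val_1. (((!(d < w + 3)) && (5/4)*w > -14) ==> 2*val_1 + (1/2)*w != -1)
Before skip: forall val_1. (((!(d < w + 3)) && (5/4)*w > -14) ==> 2*val_1 + (1/2)*w != -1)
Answer: WP = forall val_1. (((!(d < w + 3)) && (5/4)*w > -14) ==> 2*val_1 + (1/2)*w != -1)


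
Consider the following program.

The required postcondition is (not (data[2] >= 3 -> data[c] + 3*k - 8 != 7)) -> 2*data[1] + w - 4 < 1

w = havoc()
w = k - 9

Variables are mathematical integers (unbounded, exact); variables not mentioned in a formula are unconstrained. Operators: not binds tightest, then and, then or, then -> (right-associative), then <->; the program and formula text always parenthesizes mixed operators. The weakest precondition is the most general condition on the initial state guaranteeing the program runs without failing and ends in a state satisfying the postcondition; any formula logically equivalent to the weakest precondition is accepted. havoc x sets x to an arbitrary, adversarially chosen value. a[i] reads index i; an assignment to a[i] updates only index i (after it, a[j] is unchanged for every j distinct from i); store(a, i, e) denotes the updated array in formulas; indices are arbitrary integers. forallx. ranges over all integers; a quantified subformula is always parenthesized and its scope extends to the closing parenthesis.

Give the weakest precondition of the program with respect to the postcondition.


Working backward. After the program, the postcondition (not (data[2] >= 3 -> data[c] + 3*k - 8 != 7)) -> 2*data[1] + w - 4 < 1 must hold; in canonical form it is (not (data[2] >= 3 -> data[c] + 3*k != 15)) -> 2*data[1] + w < 5.
Before w := k - 9: (not (data[2] >= 3 -> data[c] + 3*k != 15)) -> 2*data[1] + k < 14
Before havoc w: (not (data[2] >= 3 -> data[c] + 3*k != 15)) -> 2*data[1] + k < 14
Answer: WP = (not (data[2] >= 3 -> data[c] + 3*k != 15)) -> 2*data[1] + k < 14


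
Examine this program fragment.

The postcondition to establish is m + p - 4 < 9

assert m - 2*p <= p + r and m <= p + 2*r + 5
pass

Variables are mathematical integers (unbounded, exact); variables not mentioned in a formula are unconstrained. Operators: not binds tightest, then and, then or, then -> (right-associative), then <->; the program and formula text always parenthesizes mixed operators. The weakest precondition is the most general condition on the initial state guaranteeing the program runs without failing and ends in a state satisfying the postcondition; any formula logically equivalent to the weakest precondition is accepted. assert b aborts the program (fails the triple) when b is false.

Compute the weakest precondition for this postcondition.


Working backward. After the program, the postcondition m + p - 4 < 9 must hold; in canonical form it is m + p < 13.
Before skip: m + p < 13
Before assert m - 2*p <= p + r and m <= p + 2*r + 5: m <= 3*p + r and m <= p + 2*r + 5 and m + p < 13
Answer: WP = m <= 3*p + r and m <= p + 2*r + 5 and m + p < 13


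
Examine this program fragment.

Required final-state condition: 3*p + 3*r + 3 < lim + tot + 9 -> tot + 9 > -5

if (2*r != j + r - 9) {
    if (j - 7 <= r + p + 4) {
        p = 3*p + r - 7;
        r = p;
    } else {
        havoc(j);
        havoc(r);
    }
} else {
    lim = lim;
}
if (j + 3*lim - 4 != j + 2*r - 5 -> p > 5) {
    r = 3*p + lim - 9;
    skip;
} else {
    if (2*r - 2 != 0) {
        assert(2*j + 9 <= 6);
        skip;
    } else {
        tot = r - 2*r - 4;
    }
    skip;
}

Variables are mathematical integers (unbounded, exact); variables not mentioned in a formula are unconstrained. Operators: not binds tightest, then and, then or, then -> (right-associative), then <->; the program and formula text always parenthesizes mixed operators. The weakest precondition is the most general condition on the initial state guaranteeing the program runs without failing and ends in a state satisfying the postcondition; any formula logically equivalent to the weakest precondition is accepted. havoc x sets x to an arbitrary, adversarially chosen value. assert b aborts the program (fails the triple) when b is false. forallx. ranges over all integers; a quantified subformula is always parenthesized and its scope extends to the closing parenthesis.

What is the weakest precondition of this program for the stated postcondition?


Working backward. After the program, the postcondition 3*p + 3*r + 3 < lim + tot + 9 -> tot + 9 > -5 must hold; in canonical form it is 3*p + 3*r < lim + tot + 6 -> tot > -14.
Then branch requires 2*lim + 12*p < tot + 33 -> tot > -14; else branch requires (2*r != 2 -> (2*j <= -3 and (3*p + 3*r < lim + tot + 6 -> tot > -14))) and ((not (2*r != 2)) -> (3*p + 4*r < lim + 2 -> r < 10)).
Before the if: ((3*lim != 2*r - 1 -> p > 5) -> (2*lim + 12*p < tot + 33 -> tot > -14)) and ((not (3*lim != 2*r - 1 -> p > 5)) -> ((2*r != 2 -> (2*j <= -3 and (3*p + 3*r < lim + tot + 6 -> tot > -14))) and ((not (2*r != 2)) -> (3*p + 4*r < lim + 2 -> r < 10))))
Then branch requires (j <= p + r + 11 -> (((3*lim != 6*p + 2*r - 15 -> 3*p + r > 12) -> (2*lim + 36*p + 12*r < tot + 117 -> tot > -14)) and ((not (3*lim != 6*p + 2*r - 15 -> 3*p + r > 12)) -> ((6*p + 2*r != 16 -> (2*j <= -3 and (18*p + 6*r < lim + tot + 48 -> tot > -14))) and ((not (6*p + 2*r != 16)) -> (21*p + 7*r < lim + 51 -> 3*p + r < 17)))))) and ((not (j <= p + r + 11)) -> (forall j_1. (forall r_1. (((3*lim != 2*r_1 - 1 -> p > 5) -> (2*lim + 12*p < tot + 33 -> tot > -14)) and ((not (3*lim != 2*r_1 - 1 -> p > 5)) -> ((2*r_1 != 2 -> (2*j_1 <= -3 and (3*p + 3*r_1 < lim + tot + 6 -> tot > -14))) and ((not (2*r_1 != 2)) -> (3*p + 4*r_1 < lim + 2 -> r_1 < 10)))))))); else branch requires ((3*lim != 2*r - 1 -> p > 5) -> (2*lim + 12*p < tot + 33 -> tot > -14)) and ((not (3*lim != 2*r - 1 -> p > 5)) -> ((2*r != 2 -> (2*j <= -3 and (3*p + 3*r < lim + tot + 6 -> tot > -14))) and ((not (2*r != 2)) -> (3*p + 4*r < lim + 2 -> r < 10)))).
Before the if: (r != j - 9 -> ((j <= p + r + 11 -> (((3*lim != 6*p + 2*r - 15 -> 3*p + r > 12) -> (2*lim + 36*p + 12*r < tot + 117 -> tot > -14)) and ((not (3*lim != 6*p + 2*r - 15 -> 3*p + r > 12)) -> ((6*p + 2*r != 16 -> (2*j <= -3 and (18*p + 6*r < lim + tot + 48 -> tot > -14))) and ((not (6*p + 2*r != 16)) -> (21*p + 7*r < lim + 51 -> 3*p + r < 17)))))) and ((not (j <= p + r + 11)) -> (forall j_1. (forall r_1. (((3*lim != 2*r_1 - 1 -> p > 5) -> (2*lim + 12*p < tot + 33 -> tot > -14)) and ((not (3*lim != 2*r_1 - 1 -> p > 5)) -> ((2*r_1 != 2 -> (2*j_1 <= -3 and (3*p + 3*r_1 < lim + tot + 6 -> tot > -14))) and ((not (2*r_1 != 2)) -> (3*p + 4*r_1 < lim + 2 -> r_1 < 10)))))))))) and ((not (r != j - 9)) -> (((3*lim != 2*r - 1 -> p > 5) -> (2*lim + 12*p < tot + 33 -> tot > -14)) and ((not (3*lim != 2*r - 1 -> p > 5)) -> ((2*r != 2 -> (2*j <= -3 and (3*p + 3*r < lim + tot + 6 -> tot > -14))) and ((not (2*r != 2)) -> (3*p + 4*r < lim + 2 -> r < 10))))))
Answer: WP = (r != j - 9 -> ((j <= p + r + 11 -> (((3*lim != 6*p + 2*r - 15 -> 3*p + r > 12) -> (2*lim + 36*p + 12*r < tot + 117 -> tot > -14)) and ((not (3*lim != 6*p + 2*r - 15 -> 3*p + r > 12)) -> ((6*p + 2*r != 16 -> (2*j <= -3 and (18*p + 6*r < lim + tot + 48 -> tot > -14))) and ((not (6*p + 2*r != 16)) -> (21*p + 7*r < lim + 51 -> 3*p + r < 17)))))) and ((not (j <= p + r + 11)) -> (forall j_1. (forall r_1. (((3*lim != 2*r_1 - 1 -> p > 5) -> (2*lim + 12*p < tot + 33 -> tot > -14)) and ((not (3*lim != 2*r_1 - 1 -> p > 5)) -> ((2*r_1 != 2 -> (2*j_1 <= -3 and (3*p + 3*r_1 < lim + tot + 6 -> tot > -14))) and ((not (2*r_1 != 2)) -> (3*p + 4*r_1 < lim + 2 -> r_1 < 10)))))))))) and ((not (r != j - 9)) -> (((3*lim != 2*r - 1 -> p > 5) -> (2*lim + 12*p < tot + 33 -> tot > -14)) and ((not (3*lim != 2*r - 1 -> p > 5)) -> ((2*r != 2 -> (2*j <= -3 and (3*p + 3*r < lim + tot + 6 -> tot > -14))) and ((not (2*r != 2)) -> (3*p + 4*r < lim + 2 -> r < 10))))))


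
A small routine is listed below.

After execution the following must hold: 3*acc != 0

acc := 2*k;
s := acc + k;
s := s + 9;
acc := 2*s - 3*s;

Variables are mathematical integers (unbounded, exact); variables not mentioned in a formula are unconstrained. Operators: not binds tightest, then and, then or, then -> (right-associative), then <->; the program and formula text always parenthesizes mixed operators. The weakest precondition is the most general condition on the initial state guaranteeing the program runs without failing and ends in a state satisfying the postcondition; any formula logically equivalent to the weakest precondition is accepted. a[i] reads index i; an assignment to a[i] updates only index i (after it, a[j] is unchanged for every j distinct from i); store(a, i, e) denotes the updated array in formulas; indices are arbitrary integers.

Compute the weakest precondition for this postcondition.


Working backward. After the program, 3*acc != 0 must hold.
Before acc := 2*s - 3*s: 3*s != 0
Before s := s + 9: 3*s != -27
Before s := acc + k: 3*acc + 3*k != -27
Before acc := 2*k: 9*k != -27
Answer: WP = 9*k != -27


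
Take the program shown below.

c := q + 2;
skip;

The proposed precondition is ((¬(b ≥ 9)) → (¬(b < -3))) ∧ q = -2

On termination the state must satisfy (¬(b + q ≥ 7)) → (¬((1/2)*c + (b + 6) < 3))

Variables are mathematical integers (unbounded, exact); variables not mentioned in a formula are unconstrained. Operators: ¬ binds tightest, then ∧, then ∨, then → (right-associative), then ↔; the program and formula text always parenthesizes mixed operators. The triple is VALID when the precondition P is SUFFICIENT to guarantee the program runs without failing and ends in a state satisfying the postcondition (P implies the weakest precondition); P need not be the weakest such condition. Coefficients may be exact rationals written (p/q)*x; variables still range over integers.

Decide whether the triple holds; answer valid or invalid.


Working backward. After the program, the postcondition (¬(b + q ≥ 7)) → (¬((1/2)*c + (b + 6) < 3)) must hold; in canonical form it is (¬(b + q ≥ 7)) → (¬(b + (1/2)*c < -3)).
Before skip: (¬(b + q ≥ 7)) → (¬(b + (1/2)*c < -3))
Before c := q + 2: (¬(b + q ≥ 7)) → (¬(b + (1/2)*q < -4))
The weakest precondition is (¬(b + q ≥ 7)) → (¬(b + (1/2)*q < -4)).
Check whether ((¬(b ≥ 9)) → (¬(b < -3))) ∧ q = -2 implies it.
Every state satisfying the precondition satisfies the weakest precondition: the implication holds.
Answer: valid


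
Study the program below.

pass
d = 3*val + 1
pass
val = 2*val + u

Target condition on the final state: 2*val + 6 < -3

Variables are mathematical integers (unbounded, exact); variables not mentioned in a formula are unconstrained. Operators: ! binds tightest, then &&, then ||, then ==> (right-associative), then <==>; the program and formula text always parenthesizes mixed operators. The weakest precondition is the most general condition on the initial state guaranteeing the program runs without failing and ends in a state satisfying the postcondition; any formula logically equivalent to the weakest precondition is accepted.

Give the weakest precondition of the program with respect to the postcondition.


Working backward. After the program, the postcondition 2*val + 6 < -3 must hold; in canonical form it is 2*val < -9.
Before val := 2*val + u: 2*u + 4*val < -9
Before skip: 2*u + 4*val < -9
Before d := 3*val + 1: 2*u + 4*val < -9
Before skip: 2*u + 4*val < -9
Answer: WP = 2*u + 4*val < -9


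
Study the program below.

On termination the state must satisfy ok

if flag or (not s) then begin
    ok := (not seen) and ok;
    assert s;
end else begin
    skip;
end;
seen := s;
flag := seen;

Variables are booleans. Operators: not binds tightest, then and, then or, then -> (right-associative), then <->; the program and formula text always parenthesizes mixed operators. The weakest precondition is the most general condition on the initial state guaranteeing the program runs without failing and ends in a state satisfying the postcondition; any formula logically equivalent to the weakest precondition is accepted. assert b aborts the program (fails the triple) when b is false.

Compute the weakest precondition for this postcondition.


Working backward. After the program, ok must hold.
Before flag := seen: ok
Before seen := s: ok
Then branch requires s and (not seen) and ok; else branch requires ok.
Before the if: ((flag or (not s)) -> (s and (not seen) and ok)) and ((not (flag or (not s))) -> ok)
Answer: WP = ((flag or (not s)) -> (s and (not seen) and ok)) and ((not (flag or (not s))) -> ok)


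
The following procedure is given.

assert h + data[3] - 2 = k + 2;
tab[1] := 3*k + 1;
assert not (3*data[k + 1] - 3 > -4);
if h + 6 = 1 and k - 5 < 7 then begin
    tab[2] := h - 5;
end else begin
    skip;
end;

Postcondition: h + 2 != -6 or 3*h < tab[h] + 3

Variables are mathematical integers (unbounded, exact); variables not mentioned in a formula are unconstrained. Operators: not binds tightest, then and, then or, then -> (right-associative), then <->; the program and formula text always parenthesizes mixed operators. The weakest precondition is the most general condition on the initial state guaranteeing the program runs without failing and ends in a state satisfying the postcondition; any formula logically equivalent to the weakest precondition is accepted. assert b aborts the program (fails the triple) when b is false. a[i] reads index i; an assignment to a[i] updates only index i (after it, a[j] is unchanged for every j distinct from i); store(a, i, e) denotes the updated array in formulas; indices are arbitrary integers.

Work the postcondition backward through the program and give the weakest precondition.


Working backward. After the program, the postcondition h + 2 != -6 or 3*h < tab[h] + 3 must hold; in canonical form it is h != -8 or 3*h < tab[h] + 3.
Then branch requires h != -8 or 3*h < store(tab, 2, h - 5)[h] + 3; else branch requires h != -8 or 3*h < tab[h] + 3.
Before the if: ((h = -5 and k < 12) -> (h != -8 or 3*h < store(tab, 2, h - 5)[h] + 3)) and ((not (h = -5 and k < 12)) -> (h != -8 or 3*h < tab[h] + 3))
Before assert not (3*data[k + 1] - 3 > -4): (not (3*data[k + 1] > -1)) and ((h = -5 and k < 12) -> (h != -8 or 3*h < store(tab, 2, h - 5)[h] + 3)) and ((not (h = -5 and k < 12)) -> (h != -8 or 3*h < tab[h] + 3))
Before tab[1] := 3*k + 1: (not (3*data[k + 1] > -1)) and ((h = -5 and k < 12) -> (h != -8 or 3*h < store(store(tab, 1, 3*k + 1), 2, h - 5)[h] + 3)) and ((not (h = -5 and k < 12)) -> (h != -8 or 3*h < store(tab, 1, 3*k + 1)[h] + 3))
Before assert h + data[3] - 2 = k + 2: data[3] + h = k + 4 and (not (3*data[k + 1] > -1)) and ((h = -5 and k < 12) -> (h != -8 or 3*h < store(store(tab, 1, 3*k + 1), 2, h - 5)[h] + 3)) and ((not (h = -5 and k < 12)) -> (h != -8 or 3*h < store(tab, 1, 3*k + 1)[h] + 3))
Answer: WP = data[3] + h = k + 4 and (not (3*data[k + 1] > -1)) and ((h = -5 and k < 12) -> (h != -8 or 3*h < store(store(tab, 1, 3*k + 1), 2, h - 5)[h] + 3)) and ((not (h = -5 and k < 12)) -> (h != -8 or 3*h < store(tab, 1, 3*k + 1)[h] + 3))


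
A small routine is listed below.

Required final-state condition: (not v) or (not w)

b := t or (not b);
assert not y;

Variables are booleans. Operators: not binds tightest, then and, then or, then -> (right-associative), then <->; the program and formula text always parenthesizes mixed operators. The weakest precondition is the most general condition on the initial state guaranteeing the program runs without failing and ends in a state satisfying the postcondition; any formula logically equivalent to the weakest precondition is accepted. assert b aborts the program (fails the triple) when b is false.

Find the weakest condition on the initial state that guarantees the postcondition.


Working backward. After the program, (not v) or (not w) must hold.
Before assert not y: (not y) and ((not v) or (not w))
Before b := t or (not b): (not y) and ((not v) or (not w))
Answer: WP = (not y) and ((not v) or (not w))
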